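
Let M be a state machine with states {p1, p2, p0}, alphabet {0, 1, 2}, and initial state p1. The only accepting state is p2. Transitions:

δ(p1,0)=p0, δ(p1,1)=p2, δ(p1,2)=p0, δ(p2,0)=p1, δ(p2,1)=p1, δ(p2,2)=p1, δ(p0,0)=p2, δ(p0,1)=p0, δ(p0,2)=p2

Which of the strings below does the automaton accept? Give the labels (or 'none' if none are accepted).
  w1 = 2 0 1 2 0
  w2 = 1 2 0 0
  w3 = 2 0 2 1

w1, w2, w3

w1: p1 → p0 → p2 → p1 → p0 → p2  → end p2, accepted
w2: p1 → p2 → p1 → p0 → p2  → end p2, accepted
w3: p1 → p0 → p2 → p1 → p2  → end p2, accepted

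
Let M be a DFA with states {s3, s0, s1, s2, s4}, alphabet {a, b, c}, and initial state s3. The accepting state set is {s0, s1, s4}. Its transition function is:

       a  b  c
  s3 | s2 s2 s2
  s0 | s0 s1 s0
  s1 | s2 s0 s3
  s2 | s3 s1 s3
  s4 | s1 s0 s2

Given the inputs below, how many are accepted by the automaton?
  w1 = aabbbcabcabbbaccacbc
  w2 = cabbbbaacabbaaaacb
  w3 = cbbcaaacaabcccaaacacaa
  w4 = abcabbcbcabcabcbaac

w1:
  start at s3
  read 'a': s3 → s2
  read 'a': s2 → s3
  read 'b': s3 → s2
  read 'b': s2 → s1
  read 'b': s1 → s0
  read 'c': s0 → s0
  read 'a': s0 → s0
  read 'b': s0 → s1
  read 'c': s1 → s3
  read 'a': s3 → s2
  read 'b': s2 → s1
  read 'b': s1 → s0
  read 'b': s0 → s1
  read 'a': s1 → s2
  read 'c': s2 → s3
  read 'c': s3 → s2
  read 'a': s2 → s3
  read 'c': s3 → s2
  read 'b': s2 → s1
  read 'c': s1 → s3
  end s3, rejected
w2:
  start at s3
  read 'c': s3 → s2
  read 'a': s2 → s3
  read 'b': s3 → s2
  read 'b': s2 → s1
  read 'b': s1 → s0
  read 'b': s0 → s1
  read 'a': s1 → s2
  read 'a': s2 → s3
  read 'c': s3 → s2
  read 'a': s2 → s3
  read 'b': s3 → s2
  read 'b': s2 → s1
  read 'a': s1 → s2
  read 'a': s2 → s3
  read 'a': s3 → s2
  read 'a': s2 → s3
  read 'c': s3 → s2
  read 'b': s2 → s1
  end s1, accepted
w3:
  start at s3
  read 'c': s3 → s2
  read 'b': s2 → s1
  read 'b': s1 → s0
  read 'c': s0 → s0
  read 'a': s0 → s0
  read 'a': s0 → s0
  read 'a': s0 → s0
  read 'c': s0 → s0
  read 'a': s0 → s0
  read 'a': s0 → s0
  read 'b': s0 → s1
  read 'c': s1 → s3
  read 'c': s3 → s2
  read 'c': s2 → s3
  read 'a': s3 → s2
  read 'a': s2 → s3
  read 'a': s3 → s2
  read 'c': s2 → s3
  read 'a': s3 → s2
  read 'c': s2 → s3
  read 'a': s3 → s2
  read 'a': s2 → s3
  end s3, rejected
w4:
  start at s3
  read 'a': s3 → s2
  read 'b': s2 → s1
  read 'c': s1 → s3
  read 'a': s3 → s2
  read 'b': s2 → s1
  read 'b': s1 → s0
  read 'c': s0 → s0
  read 'b': s0 → s1
  read 'c': s1 → s3
  read 'a': s3 → s2
  read 'b': s2 → s1
  read 'c': s1 → s3
  read 'a': s3 → s2
  read 'b': s2 → s1
  read 'c': s1 → s3
  read 'b': s3 → s2
  read 'a': s2 → s3
  read 'a': s3 → s2
  read 'c': s2 → s3
  end s3, rejected

1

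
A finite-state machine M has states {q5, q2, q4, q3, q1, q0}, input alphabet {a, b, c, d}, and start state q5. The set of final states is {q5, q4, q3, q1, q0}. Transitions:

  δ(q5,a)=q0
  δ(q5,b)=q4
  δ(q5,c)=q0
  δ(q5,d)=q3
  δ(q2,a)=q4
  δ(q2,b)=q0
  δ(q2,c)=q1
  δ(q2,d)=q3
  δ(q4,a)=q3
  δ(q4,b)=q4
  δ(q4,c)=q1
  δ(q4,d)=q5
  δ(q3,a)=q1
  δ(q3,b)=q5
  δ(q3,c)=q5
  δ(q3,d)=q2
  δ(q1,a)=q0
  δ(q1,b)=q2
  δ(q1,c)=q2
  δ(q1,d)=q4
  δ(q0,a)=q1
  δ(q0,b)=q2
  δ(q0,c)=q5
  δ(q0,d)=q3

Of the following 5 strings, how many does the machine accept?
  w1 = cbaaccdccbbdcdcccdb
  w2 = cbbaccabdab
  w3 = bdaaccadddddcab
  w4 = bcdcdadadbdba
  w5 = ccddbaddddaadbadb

w1: Trace: q5 -c-> q0 -b-> q2 -a-> q4 -a-> q3 -c-> q5 -c-> q0 -d-> q3 -c-> q5 -c-> q0 -b-> q2 -b-> q0 -d-> q3 -c-> q5 -d-> q3 -c-> q5 -c-> q0 -c-> q5 -d-> q3 -b-> q5  → end q5, accepted
w2: Trace: q5 -c-> q0 -b-> q2 -b-> q0 -a-> q1 -c-> q2 -c-> q1 -a-> q0 -b-> q2 -d-> q3 -a-> q1 -b-> q2  → end q2, rejected
w3: Trace: q5 -b-> q4 -d-> q5 -a-> q0 -a-> q1 -c-> q2 -c-> q1 -a-> q0 -d-> q3 -d-> q2 -d-> q3 -d-> q2 -d-> q3 -c-> q5 -a-> q0 -b-> q2  → end q2, rejected
w4: Trace: q5 -b-> q4 -c-> q1 -d-> q4 -c-> q1 -d-> q4 -a-> q3 -d-> q2 -a-> q4 -d-> q5 -b-> q4 -d-> q5 -b-> q4 -a-> q3  → end q3, accepted
w5: Trace: q5 -c-> q0 -c-> q5 -d-> q3 -d-> q2 -b-> q0 -a-> q1 -d-> q4 -d-> q5 -d-> q3 -d-> q2 -a-> q4 -a-> q3 -d-> q2 -b-> q0 -a-> q1 -d-> q4 -b-> q4  → end q4, accepted

3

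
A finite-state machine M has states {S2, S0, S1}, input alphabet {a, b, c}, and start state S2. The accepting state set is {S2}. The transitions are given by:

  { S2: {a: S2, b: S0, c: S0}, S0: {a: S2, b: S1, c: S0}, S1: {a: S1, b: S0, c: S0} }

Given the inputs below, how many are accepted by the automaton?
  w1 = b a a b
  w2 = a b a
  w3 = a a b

w1: Trace: S2 -b-> S0 -a-> S2 -a-> S2 -b-> S0  → end S0, rejected
w2: Trace: S2 -a-> S2 -b-> S0 -a-> S2  → end S2, accepted
w3: Trace: S2 -a-> S2 -a-> S2 -b-> S0  → end S0, rejected

1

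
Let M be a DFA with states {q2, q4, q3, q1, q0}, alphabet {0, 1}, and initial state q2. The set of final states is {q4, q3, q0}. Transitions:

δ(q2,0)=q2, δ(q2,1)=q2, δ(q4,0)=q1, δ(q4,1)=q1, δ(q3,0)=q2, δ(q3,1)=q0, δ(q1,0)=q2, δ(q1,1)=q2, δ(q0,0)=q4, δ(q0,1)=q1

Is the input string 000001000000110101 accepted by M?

No

start at q2
read '0': q2 → q2
read '0': q2 → q2
read '0': q2 → q2
read '0': q2 → q2
read '0': q2 → q2
read '1': q2 → q2
read '0': q2 → q2
read '0': q2 → q2
read '0': q2 → q2
read '0': q2 → q2
read '0': q2 → q2
read '0': q2 → q2
read '1': q2 → q2
read '1': q2 → q2
read '0': q2 → q2
read '1': q2 → q2
read '0': q2 → q2
read '1': q2 → q2
End state q2 is not accepting.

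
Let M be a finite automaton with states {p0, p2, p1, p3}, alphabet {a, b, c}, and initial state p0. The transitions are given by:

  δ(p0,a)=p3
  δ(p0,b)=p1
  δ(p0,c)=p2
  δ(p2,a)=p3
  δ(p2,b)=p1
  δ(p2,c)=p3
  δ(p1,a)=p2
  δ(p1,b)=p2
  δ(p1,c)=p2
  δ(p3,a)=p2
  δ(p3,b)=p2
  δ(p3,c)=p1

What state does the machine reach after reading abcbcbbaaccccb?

p2

p0 → p3 → p2 → p3 → p2 → p3 → p2 → p1 → p2 → p3 → p1 → p2 → p3 → p1 → p2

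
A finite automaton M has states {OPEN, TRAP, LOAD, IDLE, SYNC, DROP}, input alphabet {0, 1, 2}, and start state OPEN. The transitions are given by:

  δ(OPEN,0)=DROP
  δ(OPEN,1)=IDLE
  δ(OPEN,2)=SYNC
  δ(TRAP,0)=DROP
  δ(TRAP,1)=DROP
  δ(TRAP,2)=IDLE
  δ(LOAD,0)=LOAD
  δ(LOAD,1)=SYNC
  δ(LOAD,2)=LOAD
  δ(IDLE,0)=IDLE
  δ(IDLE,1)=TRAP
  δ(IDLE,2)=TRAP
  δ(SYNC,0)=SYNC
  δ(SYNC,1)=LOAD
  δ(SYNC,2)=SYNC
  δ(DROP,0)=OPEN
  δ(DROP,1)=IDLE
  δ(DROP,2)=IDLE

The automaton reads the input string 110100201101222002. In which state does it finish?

SYNC

start at OPEN
read '1': OPEN → IDLE
read '1': IDLE → TRAP
read '0': TRAP → DROP
read '1': DROP → IDLE
read '0': IDLE → IDLE
read '0': IDLE → IDLE
read '2': IDLE → TRAP
read '0': TRAP → DROP
read '1': DROP → IDLE
read '1': IDLE → TRAP
read '0': TRAP → DROP
read '1': DROP → IDLE
read '2': IDLE → TRAP
read '2': TRAP → IDLE
read '2': IDLE → TRAP
read '0': TRAP → DROP
read '0': DROP → OPEN
read '2': OPEN → SYNC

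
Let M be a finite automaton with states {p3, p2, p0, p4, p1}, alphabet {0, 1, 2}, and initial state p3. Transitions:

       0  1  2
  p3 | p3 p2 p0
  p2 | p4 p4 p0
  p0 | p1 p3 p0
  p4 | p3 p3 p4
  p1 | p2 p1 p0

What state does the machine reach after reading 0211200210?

p3 → p3 → p0 → p3 → p2 → p0 → p1 → p2 → p0 → p3 → p3

p3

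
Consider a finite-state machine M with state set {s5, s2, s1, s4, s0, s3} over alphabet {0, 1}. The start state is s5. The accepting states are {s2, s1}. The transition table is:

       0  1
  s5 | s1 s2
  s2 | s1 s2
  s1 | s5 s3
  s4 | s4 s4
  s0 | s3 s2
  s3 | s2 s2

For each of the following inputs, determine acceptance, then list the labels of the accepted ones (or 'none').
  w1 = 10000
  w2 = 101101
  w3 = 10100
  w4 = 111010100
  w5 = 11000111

w1: Trace: s5 -1-> s2 -0-> s1 -0-> s5 -0-> s1 -0-> s5  → end s5, rejected
w2: Trace: s5 -1-> s2 -0-> s1 -1-> s3 -1-> s2 -0-> s1 -1-> s3  → end s3, rejected
w3: Trace: s5 -1-> s2 -0-> s1 -1-> s3 -0-> s2 -0-> s1  → end s1, accepted
w4: Trace: s5 -1-> s2 -1-> s2 -1-> s2 -0-> s1 -1-> s3 -0-> s2 -1-> s2 -0-> s1 -0-> s5  → end s5, rejected
w5: Trace: s5 -1-> s2 -1-> s2 -0-> s1 -0-> s5 -0-> s1 -1-> s3 -1-> s2 -1-> s2  → end s2, accepted

w3, w5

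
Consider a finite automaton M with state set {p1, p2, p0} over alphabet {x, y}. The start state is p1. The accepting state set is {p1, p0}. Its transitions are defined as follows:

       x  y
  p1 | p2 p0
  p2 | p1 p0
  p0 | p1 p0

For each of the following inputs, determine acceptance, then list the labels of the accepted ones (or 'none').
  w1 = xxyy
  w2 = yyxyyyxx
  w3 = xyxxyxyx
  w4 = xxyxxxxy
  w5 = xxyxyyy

w1, w3, w4, w5

w1: p1 → p2 → p1 → p0 → p0  → end p0, accepted
w2: p1 → p0 → p0 → p1 → p0 → p0 → p0 → p1 → p2  → end p2, rejected
w3: p1 → p2 → p0 → p1 → p2 → p0 → p1 → p0 → p1  → end p1, accepted
w4: p1 → p2 → p1 → p0 → p1 → p2 → p1 → p2 → p0  → end p0, accepted
w5: p1 → p2 → p1 → p0 → p1 → p0 → p0 → p0  → end p0, accepted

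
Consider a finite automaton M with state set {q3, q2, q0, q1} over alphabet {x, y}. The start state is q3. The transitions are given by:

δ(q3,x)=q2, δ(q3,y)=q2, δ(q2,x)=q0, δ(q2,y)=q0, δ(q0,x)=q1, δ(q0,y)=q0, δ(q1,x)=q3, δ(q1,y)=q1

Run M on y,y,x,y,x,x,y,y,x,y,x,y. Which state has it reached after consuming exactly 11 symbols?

start at q3
read 'y': q3 → q2
read 'y': q2 → q0
read 'x': q0 → q1
read 'y': q1 → q1
read 'x': q1 → q3
read 'x': q3 → q2
read 'y': q2 → q0
read 'y': q0 → q0
read 'x': q0 → q1
read 'y': q1 → q1
read 'x': q1 → q3
After 11 symbols: q3.

q3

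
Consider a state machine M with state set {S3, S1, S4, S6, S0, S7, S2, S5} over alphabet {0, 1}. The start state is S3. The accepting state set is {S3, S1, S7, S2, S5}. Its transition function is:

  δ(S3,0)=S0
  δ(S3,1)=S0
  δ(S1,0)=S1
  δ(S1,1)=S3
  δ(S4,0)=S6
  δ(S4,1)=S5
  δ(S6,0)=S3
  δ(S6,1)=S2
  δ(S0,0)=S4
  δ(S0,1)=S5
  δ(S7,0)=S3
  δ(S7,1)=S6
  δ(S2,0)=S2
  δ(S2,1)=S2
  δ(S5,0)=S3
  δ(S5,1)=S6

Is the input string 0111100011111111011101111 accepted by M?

start at S3
read '0': S3 → S0
read '1': S0 → S5
read '1': S5 → S6
read '1': S6 → S2
read '1': S2 → S2
read '0': S2 → S2
read '0': S2 → S2
read '0': S2 → S2
read '1': S2 → S2
read '1': S2 → S2
read '1': S2 → S2
read '1': S2 → S2
read '1': S2 → S2
read '1': S2 → S2
read '1': S2 → S2
read '1': S2 → S2
read '0': S2 → S2
read '1': S2 → S2
read '1': S2 → S2
read '1': S2 → S2
read '0': S2 → S2
read '1': S2 → S2
read '1': S2 → S2
read '1': S2 → S2
read '1': S2 → S2
End state S2 is accepting.

Yes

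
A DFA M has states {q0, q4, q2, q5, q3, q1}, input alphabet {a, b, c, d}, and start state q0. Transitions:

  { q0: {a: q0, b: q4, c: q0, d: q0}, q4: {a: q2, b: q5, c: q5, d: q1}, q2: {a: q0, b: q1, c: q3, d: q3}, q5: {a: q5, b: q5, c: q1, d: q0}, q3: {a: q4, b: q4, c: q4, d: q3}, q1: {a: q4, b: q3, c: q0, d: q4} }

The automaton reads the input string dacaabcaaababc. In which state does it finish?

q1

Trace: q0 -d-> q0 -a-> q0 -c-> q0 -a-> q0 -a-> q0 -b-> q4 -c-> q5 -a-> q5 -a-> q5 -a-> q5 -b-> q5 -a-> q5 -b-> q5 -c-> q1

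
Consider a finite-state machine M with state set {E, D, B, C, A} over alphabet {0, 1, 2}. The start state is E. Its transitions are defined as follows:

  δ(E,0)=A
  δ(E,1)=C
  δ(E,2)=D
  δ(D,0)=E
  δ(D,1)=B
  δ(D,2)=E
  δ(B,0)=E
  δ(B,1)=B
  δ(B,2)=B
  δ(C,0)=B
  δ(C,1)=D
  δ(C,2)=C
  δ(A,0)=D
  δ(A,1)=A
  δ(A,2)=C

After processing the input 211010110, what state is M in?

E

start at E
read '2': E → D
read '1': D → B
read '1': B → B
read '0': B → E
read '1': E → C
read '0': C → B
read '1': B → B
read '1': B → B
read '0': B → E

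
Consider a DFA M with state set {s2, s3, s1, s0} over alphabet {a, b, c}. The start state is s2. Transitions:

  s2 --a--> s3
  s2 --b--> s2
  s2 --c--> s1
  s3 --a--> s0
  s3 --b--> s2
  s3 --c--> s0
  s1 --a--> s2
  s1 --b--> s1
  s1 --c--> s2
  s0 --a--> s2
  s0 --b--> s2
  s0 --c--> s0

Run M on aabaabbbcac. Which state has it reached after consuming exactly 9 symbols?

s1

Trace: s2 -a-> s3 -a-> s0 -b-> s2 -a-> s3 -a-> s0 -b-> s2 -b-> s2 -b-> s2 -c-> s1
After 9 symbols: s1.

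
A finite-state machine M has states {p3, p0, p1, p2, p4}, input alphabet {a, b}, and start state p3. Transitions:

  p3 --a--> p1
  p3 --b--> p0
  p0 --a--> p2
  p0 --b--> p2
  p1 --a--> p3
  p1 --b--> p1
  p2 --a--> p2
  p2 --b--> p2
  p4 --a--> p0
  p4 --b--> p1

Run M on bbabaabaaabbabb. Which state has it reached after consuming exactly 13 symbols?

Trace: p3 -b-> p0 -b-> p2 -a-> p2 -b-> p2 -a-> p2 -a-> p2 -b-> p2 -a-> p2 -a-> p2 -a-> p2 -b-> p2 -b-> p2 -a-> p2
After 13 symbols: p2.

p2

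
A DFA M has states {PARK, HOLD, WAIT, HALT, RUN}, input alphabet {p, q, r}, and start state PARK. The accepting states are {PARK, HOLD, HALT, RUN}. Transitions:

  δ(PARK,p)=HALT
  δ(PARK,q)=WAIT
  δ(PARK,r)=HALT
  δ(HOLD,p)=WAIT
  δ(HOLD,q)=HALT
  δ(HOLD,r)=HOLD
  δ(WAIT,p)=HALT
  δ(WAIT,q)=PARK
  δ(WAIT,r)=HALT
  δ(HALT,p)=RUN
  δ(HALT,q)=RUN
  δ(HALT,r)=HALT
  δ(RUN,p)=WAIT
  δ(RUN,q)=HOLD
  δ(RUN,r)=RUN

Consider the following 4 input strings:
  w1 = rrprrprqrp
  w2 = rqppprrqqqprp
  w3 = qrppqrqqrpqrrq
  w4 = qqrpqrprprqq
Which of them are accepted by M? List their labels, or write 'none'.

w2, w3, w4

w1: Trace: PARK -r-> HALT -r-> HALT -p-> RUN -r-> RUN -r-> RUN -p-> WAIT -r-> HALT -q-> RUN -r-> RUN -p-> WAIT  → end WAIT, rejected
w2: Trace: PARK -r-> HALT -q-> RUN -p-> WAIT -p-> HALT -p-> RUN -r-> RUN -r-> RUN -q-> HOLD -q-> HALT -q-> RUN -p-> WAIT -r-> HALT -p-> RUN  → end RUN, accepted
w3: Trace: PARK -q-> WAIT -r-> HALT -p-> RUN -p-> WAIT -q-> PARK -r-> HALT -q-> RUN -q-> HOLD -r-> HOLD -p-> WAIT -q-> PARK -r-> HALT -r-> HALT -q-> RUN  → end RUN, accepted
w4: Trace: PARK -q-> WAIT -q-> PARK -r-> HALT -p-> RUN -q-> HOLD -r-> HOLD -p-> WAIT -r-> HALT -p-> RUN -r-> RUN -q-> HOLD -q-> HALT  → end HALT, accepted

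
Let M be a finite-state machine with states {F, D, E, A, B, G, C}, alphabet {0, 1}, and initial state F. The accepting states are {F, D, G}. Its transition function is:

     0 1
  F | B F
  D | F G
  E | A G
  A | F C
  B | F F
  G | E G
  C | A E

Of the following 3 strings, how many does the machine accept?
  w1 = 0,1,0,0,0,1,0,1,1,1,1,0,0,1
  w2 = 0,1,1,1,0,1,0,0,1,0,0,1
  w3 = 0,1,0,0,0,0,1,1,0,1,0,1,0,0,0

2

w1: Trace: F -0-> B -1-> F -0-> B -0-> F -0-> B -1-> F -0-> B -1-> F -1-> F -1-> F -1-> F -0-> B -0-> F -1-> F  → end F, accepted
w2: Trace: F -0-> B -1-> F -1-> F -1-> F -0-> B -1-> F -0-> B -0-> F -1-> F -0-> B -0-> F -1-> F  → end F, accepted
w3: Trace: F -0-> B -1-> F -0-> B -0-> F -0-> B -0-> F -1-> F -1-> F -0-> B -1-> F -0-> B -1-> F -0-> B -0-> F -0-> B  → end B, rejected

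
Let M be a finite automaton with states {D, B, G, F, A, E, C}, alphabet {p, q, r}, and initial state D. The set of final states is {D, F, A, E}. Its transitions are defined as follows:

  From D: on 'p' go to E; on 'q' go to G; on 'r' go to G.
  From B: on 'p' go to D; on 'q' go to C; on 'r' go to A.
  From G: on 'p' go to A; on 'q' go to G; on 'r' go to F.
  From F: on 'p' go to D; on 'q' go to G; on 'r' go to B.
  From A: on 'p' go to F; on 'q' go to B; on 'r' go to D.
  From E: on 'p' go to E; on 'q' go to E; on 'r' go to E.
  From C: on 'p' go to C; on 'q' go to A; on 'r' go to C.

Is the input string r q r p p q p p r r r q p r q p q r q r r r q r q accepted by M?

Trace: D -r-> G -q-> G -r-> F -p-> D -p-> E -q-> E -p-> E -p-> E -r-> E -r-> E -r-> E -q-> E -p-> E -r-> E -q-> E -p-> E -q-> E -r-> E -q-> E -r-> E -r-> E -r-> E -q-> E -r-> E -q-> E
End state E is accepting.

Yes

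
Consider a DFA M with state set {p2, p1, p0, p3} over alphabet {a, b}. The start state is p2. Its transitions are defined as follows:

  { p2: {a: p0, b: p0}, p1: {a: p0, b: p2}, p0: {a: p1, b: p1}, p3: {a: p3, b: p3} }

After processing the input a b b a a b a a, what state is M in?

p1

p2 → p0 → p1 → p2 → p0 → p1 → p2 → p0 → p1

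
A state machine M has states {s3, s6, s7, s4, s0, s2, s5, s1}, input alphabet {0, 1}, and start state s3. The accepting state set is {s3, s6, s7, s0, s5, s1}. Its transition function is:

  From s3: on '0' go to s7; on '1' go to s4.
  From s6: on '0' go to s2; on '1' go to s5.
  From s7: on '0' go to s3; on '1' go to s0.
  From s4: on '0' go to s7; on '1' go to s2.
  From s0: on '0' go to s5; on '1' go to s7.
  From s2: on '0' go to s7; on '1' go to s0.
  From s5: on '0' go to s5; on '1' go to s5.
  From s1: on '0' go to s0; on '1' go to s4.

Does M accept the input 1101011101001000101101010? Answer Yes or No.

s3 → s4 → s2 → s7 → s0 → s5 → s5 → s5 → s5 → s5 → s5 → s5 → s5 → s5 → s5 → s5 → s5 → s5 → s5 → s5 → s5 → s5 → s5 → s5 → s5 → s5
End state s5 is accepting.

Yes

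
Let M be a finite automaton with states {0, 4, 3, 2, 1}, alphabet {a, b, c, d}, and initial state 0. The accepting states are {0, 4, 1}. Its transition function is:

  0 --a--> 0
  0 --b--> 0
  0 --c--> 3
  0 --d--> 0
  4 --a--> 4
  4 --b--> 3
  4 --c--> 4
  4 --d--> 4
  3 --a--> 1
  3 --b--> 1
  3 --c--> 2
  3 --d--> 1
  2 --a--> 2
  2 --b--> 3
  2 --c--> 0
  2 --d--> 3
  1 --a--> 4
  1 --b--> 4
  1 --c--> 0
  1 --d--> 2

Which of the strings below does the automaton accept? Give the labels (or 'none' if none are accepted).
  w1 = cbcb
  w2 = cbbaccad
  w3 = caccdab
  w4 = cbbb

w1: 0 → 3 → 1 → 0 → 0  → end 0, accepted
w2: 0 → 3 → 1 → 4 → 4 → 4 → 4 → 4 → 4  → end 4, accepted
w3: 0 → 3 → 1 → 0 → 3 → 1 → 4 → 3  → end 3, rejected
w4: 0 → 3 → 1 → 4 → 3  → end 3, rejected

w1, w2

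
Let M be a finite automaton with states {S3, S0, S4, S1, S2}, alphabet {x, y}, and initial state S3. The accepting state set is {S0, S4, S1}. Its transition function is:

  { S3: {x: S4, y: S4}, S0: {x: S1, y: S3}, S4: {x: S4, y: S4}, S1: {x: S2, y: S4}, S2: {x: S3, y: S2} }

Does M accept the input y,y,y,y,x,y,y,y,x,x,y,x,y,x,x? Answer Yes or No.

Yes

Trace: S3 -y-> S4 -y-> S4 -y-> S4 -y-> S4 -x-> S4 -y-> S4 -y-> S4 -y-> S4 -x-> S4 -x-> S4 -y-> S4 -x-> S4 -y-> S4 -x-> S4 -x-> S4
End state S4 is accepting.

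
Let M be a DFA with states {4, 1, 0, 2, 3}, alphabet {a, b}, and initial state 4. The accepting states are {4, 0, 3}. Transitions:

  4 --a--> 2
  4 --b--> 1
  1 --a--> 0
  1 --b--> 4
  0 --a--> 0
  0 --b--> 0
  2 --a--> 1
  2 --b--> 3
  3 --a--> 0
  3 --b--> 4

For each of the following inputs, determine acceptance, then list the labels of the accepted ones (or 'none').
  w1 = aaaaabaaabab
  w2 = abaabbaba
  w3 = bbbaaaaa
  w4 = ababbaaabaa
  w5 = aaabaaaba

w1, w2, w3, w4, w5

w1: Trace: 4 -a-> 2 -a-> 1 -a-> 0 -a-> 0 -a-> 0 -b-> 0 -a-> 0 -a-> 0 -a-> 0 -b-> 0 -a-> 0 -b-> 0  → end 0, accepted
w2: Trace: 4 -a-> 2 -b-> 3 -a-> 0 -a-> 0 -b-> 0 -b-> 0 -a-> 0 -b-> 0 -a-> 0  → end 0, accepted
w3: Trace: 4 -b-> 1 -b-> 4 -b-> 1 -a-> 0 -a-> 0 -a-> 0 -a-> 0 -a-> 0  → end 0, accepted
w4: Trace: 4 -a-> 2 -b-> 3 -a-> 0 -b-> 0 -b-> 0 -a-> 0 -a-> 0 -a-> 0 -b-> 0 -a-> 0 -a-> 0  → end 0, accepted
w5: Trace: 4 -a-> 2 -a-> 1 -a-> 0 -b-> 0 -a-> 0 -a-> 0 -a-> 0 -b-> 0 -a-> 0  → end 0, accepted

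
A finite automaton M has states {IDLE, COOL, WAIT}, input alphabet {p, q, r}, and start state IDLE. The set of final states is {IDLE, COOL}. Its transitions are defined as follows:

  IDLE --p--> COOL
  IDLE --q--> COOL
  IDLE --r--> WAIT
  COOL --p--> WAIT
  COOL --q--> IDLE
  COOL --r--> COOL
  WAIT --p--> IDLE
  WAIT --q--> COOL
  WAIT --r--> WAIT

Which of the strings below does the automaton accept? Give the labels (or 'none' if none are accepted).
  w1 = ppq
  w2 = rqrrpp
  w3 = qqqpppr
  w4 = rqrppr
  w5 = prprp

w1, w2, w3, w5

w1:
  start at IDLE
  read 'p': IDLE → COOL
  read 'p': COOL → WAIT
  read 'q': WAIT → COOL
  end COOL, accepted
w2:
  start at IDLE
  read 'r': IDLE → WAIT
  read 'q': WAIT → COOL
  read 'r': COOL → COOL
  read 'r': COOL → COOL
  read 'p': COOL → WAIT
  read 'p': WAIT → IDLE
  end IDLE, accepted
w3:
  start at IDLE
  read 'q': IDLE → COOL
  read 'q': COOL → IDLE
  read 'q': IDLE → COOL
  read 'p': COOL → WAIT
  read 'p': WAIT → IDLE
  read 'p': IDLE → COOL
  read 'r': COOL → COOL
  end COOL, accepted
w4:
  start at IDLE
  read 'r': IDLE → WAIT
  read 'q': WAIT → COOL
  read 'r': COOL → COOL
  read 'p': COOL → WAIT
  read 'p': WAIT → IDLE
  read 'r': IDLE → WAIT
  end WAIT, rejected
w5:
  start at IDLE
  read 'p': IDLE → COOL
  read 'r': COOL → COOL
  read 'p': COOL → WAIT
  read 'r': WAIT → WAIT
  read 'p': WAIT → IDLE
  end IDLE, accepted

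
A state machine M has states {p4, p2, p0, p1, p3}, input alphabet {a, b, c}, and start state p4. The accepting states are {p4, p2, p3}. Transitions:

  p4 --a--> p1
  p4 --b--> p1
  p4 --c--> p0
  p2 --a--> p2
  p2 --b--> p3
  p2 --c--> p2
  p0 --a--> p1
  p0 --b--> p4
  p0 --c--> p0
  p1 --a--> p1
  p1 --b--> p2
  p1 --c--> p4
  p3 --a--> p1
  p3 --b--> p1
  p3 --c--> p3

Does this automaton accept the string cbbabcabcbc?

Trace: p4 -c-> p0 -b-> p4 -b-> p1 -a-> p1 -b-> p2 -c-> p2 -a-> p2 -b-> p3 -c-> p3 -b-> p1 -c-> p4
End state p4 is accepting.

Yes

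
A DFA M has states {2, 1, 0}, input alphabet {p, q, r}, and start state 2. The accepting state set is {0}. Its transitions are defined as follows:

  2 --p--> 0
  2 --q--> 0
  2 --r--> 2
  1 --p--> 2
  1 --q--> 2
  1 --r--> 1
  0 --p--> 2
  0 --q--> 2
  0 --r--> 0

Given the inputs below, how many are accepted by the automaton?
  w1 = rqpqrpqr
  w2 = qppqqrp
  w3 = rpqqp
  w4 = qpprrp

1

w1: Trace: 2 -r-> 2 -q-> 0 -p-> 2 -q-> 0 -r-> 0 -p-> 2 -q-> 0 -r-> 0  → end 0, accepted
w2: Trace: 2 -q-> 0 -p-> 2 -p-> 0 -q-> 2 -q-> 0 -r-> 0 -p-> 2  → end 2, rejected
w3: Trace: 2 -r-> 2 -p-> 0 -q-> 2 -q-> 0 -p-> 2  → end 2, rejected
w4: Trace: 2 -q-> 0 -p-> 2 -p-> 0 -r-> 0 -r-> 0 -p-> 2  → end 2, rejected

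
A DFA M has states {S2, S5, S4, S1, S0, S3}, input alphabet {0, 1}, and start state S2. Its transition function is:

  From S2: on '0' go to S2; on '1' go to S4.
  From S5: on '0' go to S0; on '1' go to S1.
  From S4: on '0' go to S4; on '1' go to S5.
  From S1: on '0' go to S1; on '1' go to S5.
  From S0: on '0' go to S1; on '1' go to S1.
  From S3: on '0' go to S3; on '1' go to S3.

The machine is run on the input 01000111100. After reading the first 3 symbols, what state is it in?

S4

start at S2
read '0': S2 → S2
read '1': S2 → S4
read '0': S4 → S4
After 3 symbols: S4.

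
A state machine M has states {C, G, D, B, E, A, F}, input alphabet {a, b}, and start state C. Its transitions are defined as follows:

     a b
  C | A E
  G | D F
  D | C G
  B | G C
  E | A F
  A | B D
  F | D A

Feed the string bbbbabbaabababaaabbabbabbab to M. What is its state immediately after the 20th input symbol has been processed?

Trace: C -b-> E -b-> F -b-> A -b-> D -a-> C -b-> E -b-> F -a-> D -a-> C -b-> E -a-> A -b-> D -a-> C -b-> E -a-> A -a-> B -a-> G -b-> F -b-> A -a-> B
After 20 symbols: B.

B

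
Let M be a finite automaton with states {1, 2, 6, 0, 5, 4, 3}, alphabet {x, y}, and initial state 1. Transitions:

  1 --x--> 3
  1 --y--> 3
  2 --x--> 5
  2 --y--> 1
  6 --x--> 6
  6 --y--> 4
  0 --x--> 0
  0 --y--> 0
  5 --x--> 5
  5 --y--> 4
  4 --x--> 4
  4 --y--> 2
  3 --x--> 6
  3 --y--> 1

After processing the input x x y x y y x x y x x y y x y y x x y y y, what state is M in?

1 → 3 → 6 → 4 → 4 → 2 → 1 → 3 → 6 → 4 → 4 → 4 → 2 → 1 → 3 → 1 → 3 → 6 → 6 → 4 → 2 → 1

1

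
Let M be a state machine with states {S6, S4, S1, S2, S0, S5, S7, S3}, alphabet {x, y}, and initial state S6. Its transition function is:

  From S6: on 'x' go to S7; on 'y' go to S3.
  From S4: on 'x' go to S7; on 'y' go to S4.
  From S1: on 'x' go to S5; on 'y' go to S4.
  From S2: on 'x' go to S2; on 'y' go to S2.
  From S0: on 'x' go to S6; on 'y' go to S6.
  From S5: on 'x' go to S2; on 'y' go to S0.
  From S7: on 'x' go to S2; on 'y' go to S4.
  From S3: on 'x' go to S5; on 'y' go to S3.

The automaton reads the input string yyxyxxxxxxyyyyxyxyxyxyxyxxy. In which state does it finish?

S6 → S3 → S3 → S5 → S0 → S6 → S7 → S2 → S2 → S2 → S2 → S2 → S2 → S2 → S2 → S2 → S2 → S2 → S2 → S2 → S2 → S2 → S2 → S2 → S2 → S2 → S2 → S2

S2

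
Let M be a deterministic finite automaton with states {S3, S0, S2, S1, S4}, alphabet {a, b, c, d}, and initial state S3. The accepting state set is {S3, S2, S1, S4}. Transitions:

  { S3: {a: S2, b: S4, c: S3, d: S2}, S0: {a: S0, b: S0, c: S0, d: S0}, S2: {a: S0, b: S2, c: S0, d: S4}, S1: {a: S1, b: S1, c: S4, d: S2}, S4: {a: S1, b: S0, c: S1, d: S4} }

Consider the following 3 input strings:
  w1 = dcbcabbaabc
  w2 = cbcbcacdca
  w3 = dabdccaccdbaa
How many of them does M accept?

w1: S3 → S2 → S0 → S0 → S0 → S0 → S0 → S0 → S0 → S0 → S0 → S0  → end S0, rejected
w2: S3 → S3 → S4 → S1 → S1 → S4 → S1 → S4 → S4 → S1 → S1  → end S1, accepted
w3: S3 → S2 → S0 → S0 → S0 → S0 → S0 → S0 → S0 → S0 → S0 → S0 → S0 → S0  → end S0, rejected

1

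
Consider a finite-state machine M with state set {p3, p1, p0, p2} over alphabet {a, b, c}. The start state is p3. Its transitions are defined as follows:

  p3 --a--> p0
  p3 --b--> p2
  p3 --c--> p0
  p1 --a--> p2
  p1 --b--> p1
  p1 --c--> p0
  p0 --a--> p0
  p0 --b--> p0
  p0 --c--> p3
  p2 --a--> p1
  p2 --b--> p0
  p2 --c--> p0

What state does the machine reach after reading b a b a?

start at p3
read 'b': p3 → p2
read 'a': p2 → p1
read 'b': p1 → p1
read 'a': p1 → p2

p2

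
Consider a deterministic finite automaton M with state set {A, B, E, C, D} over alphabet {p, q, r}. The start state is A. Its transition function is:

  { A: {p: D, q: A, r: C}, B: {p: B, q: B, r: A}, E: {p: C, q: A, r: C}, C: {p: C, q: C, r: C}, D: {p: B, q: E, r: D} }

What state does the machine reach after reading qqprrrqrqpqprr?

C

A → A → A → D → D → D → D → E → C → C → C → C → C → C → C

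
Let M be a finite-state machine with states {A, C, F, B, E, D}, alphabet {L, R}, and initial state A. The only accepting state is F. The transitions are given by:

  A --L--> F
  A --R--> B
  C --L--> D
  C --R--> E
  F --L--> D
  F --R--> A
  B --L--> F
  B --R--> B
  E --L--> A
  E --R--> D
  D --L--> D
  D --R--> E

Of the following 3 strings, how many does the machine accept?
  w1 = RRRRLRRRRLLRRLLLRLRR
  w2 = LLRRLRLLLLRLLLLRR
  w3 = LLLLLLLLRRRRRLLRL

w1:
  start at A
  read 'R': A → B
  read 'R': B → B
  read 'R': B → B
  read 'R': B → B
  read 'L': B → F
  read 'R': F → A
  read 'R': A → B
  read 'R': B → B
  read 'R': B → B
  read 'L': B → F
  read 'L': F → D
  read 'R': D → E
  read 'R': E → D
  read 'L': D → D
  read 'L': D → D
  read 'L': D → D
  read 'R': D → E
  read 'L': E → A
  read 'R': A → B
  read 'R': B → B
  end B, rejected
w2:
  start at A
  read 'L': A → F
  read 'L': F → D
  read 'R': D → E
  read 'R': E → D
  read 'L': D → D
  read 'R': D → E
  read 'L': E → A
  read 'L': A → F
  read 'L': F → D
  read 'L': D → D
  read 'R': D → E
  read 'L': E → A
  read 'L': A → F
  read 'L': F → D
  read 'L': D → D
  read 'R': D → E
  read 'R': E → D
  end D, rejected
w3:
  start at A
  read 'L': A → F
  read 'L': F → D
  read 'L': D → D
  read 'L': D → D
  read 'L': D → D
  read 'L': D → D
  read 'L': D → D
  read 'L': D → D
  read 'R': D → E
  read 'R': E → D
  read 'R': D → E
  read 'R': E → D
  read 'R': D → E
  read 'L': E → A
  read 'L': A → F
  read 'R': F → A
  read 'L': A → F
  end F, accepted

1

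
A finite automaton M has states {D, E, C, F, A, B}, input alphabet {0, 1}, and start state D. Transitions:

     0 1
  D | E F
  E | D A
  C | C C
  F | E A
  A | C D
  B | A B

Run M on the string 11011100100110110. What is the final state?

D → F → A → C → C → C → C → C → C → C → C → C → C → C → C → C → C → C

C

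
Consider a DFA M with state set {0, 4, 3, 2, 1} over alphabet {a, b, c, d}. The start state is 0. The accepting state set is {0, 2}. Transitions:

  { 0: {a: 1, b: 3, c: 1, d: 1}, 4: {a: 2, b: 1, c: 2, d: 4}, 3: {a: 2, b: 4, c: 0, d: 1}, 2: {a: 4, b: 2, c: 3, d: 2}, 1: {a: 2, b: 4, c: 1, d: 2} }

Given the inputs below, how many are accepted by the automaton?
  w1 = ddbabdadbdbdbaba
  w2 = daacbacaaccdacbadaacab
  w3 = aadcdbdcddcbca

w1: 0 → 1 → 2 → 2 → 4 → 1 → 2 → 4 → 4 → 1 → 2 → 2 → 2 → 2 → 4 → 1 → 2  → end 2, accepted
w2: 0 → 1 → 2 → 4 → 2 → 2 → 4 → 2 → 4 → 2 → 3 → 0 → 1 → 2 → 3 → 4 → 2 → 2 → 4 → 2 → 3 → 2 → 2  → end 2, accepted
w3: 0 → 1 → 2 → 2 → 3 → 1 → 4 → 4 → 2 → 2 → 2 → 3 → 4 → 2 → 4  → end 4, rejected

2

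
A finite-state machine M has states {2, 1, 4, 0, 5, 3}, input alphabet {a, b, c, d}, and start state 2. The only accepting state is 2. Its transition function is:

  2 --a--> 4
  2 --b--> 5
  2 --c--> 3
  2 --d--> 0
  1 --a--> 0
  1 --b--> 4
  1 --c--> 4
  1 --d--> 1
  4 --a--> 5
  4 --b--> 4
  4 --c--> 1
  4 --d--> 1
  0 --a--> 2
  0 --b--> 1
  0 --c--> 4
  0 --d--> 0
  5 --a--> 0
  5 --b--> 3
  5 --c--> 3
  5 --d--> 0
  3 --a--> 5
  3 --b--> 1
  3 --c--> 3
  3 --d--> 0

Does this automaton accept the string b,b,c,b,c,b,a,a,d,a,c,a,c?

No

Trace: 2 -b-> 5 -b-> 3 -c-> 3 -b-> 1 -c-> 4 -b-> 4 -a-> 5 -a-> 0 -d-> 0 -a-> 2 -c-> 3 -a-> 5 -c-> 3
End state 3 is not accepting.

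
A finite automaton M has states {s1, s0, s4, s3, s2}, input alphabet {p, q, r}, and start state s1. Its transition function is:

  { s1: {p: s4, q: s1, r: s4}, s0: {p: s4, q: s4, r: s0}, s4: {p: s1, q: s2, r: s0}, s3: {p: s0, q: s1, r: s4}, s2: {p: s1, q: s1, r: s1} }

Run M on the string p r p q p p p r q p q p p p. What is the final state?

Trace: s1 -p-> s4 -r-> s0 -p-> s4 -q-> s2 -p-> s1 -p-> s4 -p-> s1 -r-> s4 -q-> s2 -p-> s1 -q-> s1 -p-> s4 -p-> s1 -p-> s4

s4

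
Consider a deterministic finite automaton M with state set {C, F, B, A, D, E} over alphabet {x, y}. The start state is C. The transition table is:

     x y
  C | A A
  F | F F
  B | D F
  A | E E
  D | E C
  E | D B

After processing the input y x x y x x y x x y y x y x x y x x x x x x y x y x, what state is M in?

F

C → A → E → D → C → A → E → B → D → E → B → F → F → F → F → F → F → F → F → F → F → F → F → F → F → F → F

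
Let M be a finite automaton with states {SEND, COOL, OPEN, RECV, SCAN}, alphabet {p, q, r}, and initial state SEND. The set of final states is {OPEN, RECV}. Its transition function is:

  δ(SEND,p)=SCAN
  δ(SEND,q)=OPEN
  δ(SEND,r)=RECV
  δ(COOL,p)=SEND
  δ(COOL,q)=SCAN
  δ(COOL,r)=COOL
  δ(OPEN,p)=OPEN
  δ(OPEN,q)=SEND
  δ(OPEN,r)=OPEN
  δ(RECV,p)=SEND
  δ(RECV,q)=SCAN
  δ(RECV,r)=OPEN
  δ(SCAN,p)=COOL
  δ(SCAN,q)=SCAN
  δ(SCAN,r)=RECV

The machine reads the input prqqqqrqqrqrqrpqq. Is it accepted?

No

SEND → SCAN → RECV → SCAN → SCAN → SCAN → SCAN → RECV → SCAN → SCAN → RECV → SCAN → RECV → SCAN → RECV → SEND → OPEN → SEND
End state SEND is not accepting.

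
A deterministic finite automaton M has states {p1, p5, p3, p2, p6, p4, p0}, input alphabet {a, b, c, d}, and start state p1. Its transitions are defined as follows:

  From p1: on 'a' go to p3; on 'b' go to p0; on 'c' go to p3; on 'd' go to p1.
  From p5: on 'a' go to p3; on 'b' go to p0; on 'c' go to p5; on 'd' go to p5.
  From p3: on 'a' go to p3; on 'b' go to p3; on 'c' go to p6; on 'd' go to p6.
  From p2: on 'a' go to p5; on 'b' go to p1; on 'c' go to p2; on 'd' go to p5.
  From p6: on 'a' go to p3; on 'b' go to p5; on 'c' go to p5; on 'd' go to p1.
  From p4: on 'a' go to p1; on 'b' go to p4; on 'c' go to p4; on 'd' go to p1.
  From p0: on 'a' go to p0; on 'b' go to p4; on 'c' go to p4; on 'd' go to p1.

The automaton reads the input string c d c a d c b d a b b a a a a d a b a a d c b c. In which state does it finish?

p4

start at p1
read 'c': p1 → p3
read 'd': p3 → p6
read 'c': p6 → p5
read 'a': p5 → p3
read 'd': p3 → p6
read 'c': p6 → p5
read 'b': p5 → p0
read 'd': p0 → p1
read 'a': p1 → p3
read 'b': p3 → p3
read 'b': p3 → p3
read 'a': p3 → p3
read 'a': p3 → p3
read 'a': p3 → p3
read 'a': p3 → p3
read 'd': p3 → p6
read 'a': p6 → p3
read 'b': p3 → p3
read 'a': p3 → p3
read 'a': p3 → p3
read 'd': p3 → p6
read 'c': p6 → p5
read 'b': p5 → p0
read 'c': p0 → p4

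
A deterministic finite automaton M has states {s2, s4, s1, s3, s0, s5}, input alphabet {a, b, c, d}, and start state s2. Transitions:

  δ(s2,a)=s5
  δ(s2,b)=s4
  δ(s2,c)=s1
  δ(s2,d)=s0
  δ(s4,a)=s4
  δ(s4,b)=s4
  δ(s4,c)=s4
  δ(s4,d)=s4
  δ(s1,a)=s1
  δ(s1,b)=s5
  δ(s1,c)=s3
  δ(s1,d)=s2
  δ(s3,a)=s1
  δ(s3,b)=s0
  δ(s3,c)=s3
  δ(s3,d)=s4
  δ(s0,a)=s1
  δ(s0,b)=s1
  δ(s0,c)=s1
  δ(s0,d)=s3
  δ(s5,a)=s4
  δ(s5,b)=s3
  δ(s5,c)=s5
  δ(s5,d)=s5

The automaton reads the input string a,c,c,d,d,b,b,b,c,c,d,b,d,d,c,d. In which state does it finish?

start at s2
read 'a': s2 → s5
read 'c': s5 → s5
read 'c': s5 → s5
read 'd': s5 → s5
read 'd': s5 → s5
read 'b': s5 → s3
read 'b': s3 → s0
read 'b': s0 → s1
read 'c': s1 → s3
read 'c': s3 → s3
read 'd': s3 → s4
read 'b': s4 → s4
read 'd': s4 → s4
read 'd': s4 → s4
read 'c': s4 → s4
read 'd': s4 → s4

s4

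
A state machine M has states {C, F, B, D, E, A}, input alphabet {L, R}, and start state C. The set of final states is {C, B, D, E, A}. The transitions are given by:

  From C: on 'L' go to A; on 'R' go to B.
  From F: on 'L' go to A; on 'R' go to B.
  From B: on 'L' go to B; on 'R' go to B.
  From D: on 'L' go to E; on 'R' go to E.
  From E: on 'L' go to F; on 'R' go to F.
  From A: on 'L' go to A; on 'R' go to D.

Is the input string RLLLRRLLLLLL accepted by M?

Trace: C -R-> B -L-> B -L-> B -L-> B -R-> B -R-> B -L-> B -L-> B -L-> B -L-> B -L-> B -L-> B
End state B is accepting.

Yes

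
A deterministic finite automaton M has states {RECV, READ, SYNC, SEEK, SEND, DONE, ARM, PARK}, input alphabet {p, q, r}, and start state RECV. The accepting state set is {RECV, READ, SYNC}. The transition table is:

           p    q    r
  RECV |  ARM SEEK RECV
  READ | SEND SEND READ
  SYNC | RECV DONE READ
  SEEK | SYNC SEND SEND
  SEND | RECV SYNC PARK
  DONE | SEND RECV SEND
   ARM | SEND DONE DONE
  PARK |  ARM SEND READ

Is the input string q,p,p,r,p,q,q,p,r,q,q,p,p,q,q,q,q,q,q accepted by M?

No

Trace: RECV -q-> SEEK -p-> SYNC -p-> RECV -r-> RECV -p-> ARM -q-> DONE -q-> RECV -p-> ARM -r-> DONE -q-> RECV -q-> SEEK -p-> SYNC -p-> RECV -q-> SEEK -q-> SEND -q-> SYNC -q-> DONE -q-> RECV -q-> SEEK
End state SEEK is not accepting.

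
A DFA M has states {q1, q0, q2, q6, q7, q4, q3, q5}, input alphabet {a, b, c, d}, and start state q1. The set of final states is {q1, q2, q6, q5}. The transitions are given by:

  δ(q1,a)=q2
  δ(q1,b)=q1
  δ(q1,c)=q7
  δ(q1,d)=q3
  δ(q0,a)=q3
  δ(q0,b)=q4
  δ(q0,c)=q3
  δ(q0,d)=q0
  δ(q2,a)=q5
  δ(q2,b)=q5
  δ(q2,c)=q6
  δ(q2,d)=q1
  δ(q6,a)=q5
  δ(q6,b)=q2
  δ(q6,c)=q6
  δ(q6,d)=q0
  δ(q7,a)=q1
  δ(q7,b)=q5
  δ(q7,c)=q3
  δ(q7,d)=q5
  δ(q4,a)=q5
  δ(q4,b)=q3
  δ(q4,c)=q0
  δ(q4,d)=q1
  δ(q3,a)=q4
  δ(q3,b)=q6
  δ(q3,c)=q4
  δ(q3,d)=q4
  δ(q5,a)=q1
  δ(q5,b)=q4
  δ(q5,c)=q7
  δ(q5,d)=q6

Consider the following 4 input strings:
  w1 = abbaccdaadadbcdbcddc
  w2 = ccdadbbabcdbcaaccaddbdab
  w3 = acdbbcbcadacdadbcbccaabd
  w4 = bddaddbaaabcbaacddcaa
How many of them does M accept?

2

w1: Trace: q1 -a-> q2 -b-> q5 -b-> q4 -a-> q5 -c-> q7 -c-> q3 -d-> q4 -a-> q5 -a-> q1 -d-> q3 -a-> q4 -d-> q1 -b-> q1 -c-> q7 -d-> q5 -b-> q4 -c-> q0 -d-> q0 -d-> q0 -c-> q3  → end q3, rejected
w2: Trace: q1 -c-> q7 -c-> q3 -d-> q4 -a-> q5 -d-> q6 -b-> q2 -b-> q5 -a-> q1 -b-> q1 -c-> q7 -d-> q5 -b-> q4 -c-> q0 -a-> q3 -a-> q4 -c-> q0 -c-> q3 -a-> q4 -d-> q1 -d-> q3 -b-> q6 -d-> q0 -a-> q3 -b-> q6  → end q6, accepted
w3: Trace: q1 -a-> q2 -c-> q6 -d-> q0 -b-> q4 -b-> q3 -c-> q4 -b-> q3 -c-> q4 -a-> q5 -d-> q6 -a-> q5 -c-> q7 -d-> q5 -a-> q1 -d-> q3 -b-> q6 -c-> q6 -b-> q2 -c-> q6 -c-> q6 -a-> q5 -a-> q1 -b-> q1 -d-> q3  → end q3, rejected
w4: Trace: q1 -b-> q1 -d-> q3 -d-> q4 -a-> q5 -d-> q6 -d-> q0 -b-> q4 -a-> q5 -a-> q1 -a-> q2 -b-> q5 -c-> q7 -b-> q5 -a-> q1 -a-> q2 -c-> q6 -d-> q0 -d-> q0 -c-> q3 -a-> q4 -a-> q5  → end q5, accepted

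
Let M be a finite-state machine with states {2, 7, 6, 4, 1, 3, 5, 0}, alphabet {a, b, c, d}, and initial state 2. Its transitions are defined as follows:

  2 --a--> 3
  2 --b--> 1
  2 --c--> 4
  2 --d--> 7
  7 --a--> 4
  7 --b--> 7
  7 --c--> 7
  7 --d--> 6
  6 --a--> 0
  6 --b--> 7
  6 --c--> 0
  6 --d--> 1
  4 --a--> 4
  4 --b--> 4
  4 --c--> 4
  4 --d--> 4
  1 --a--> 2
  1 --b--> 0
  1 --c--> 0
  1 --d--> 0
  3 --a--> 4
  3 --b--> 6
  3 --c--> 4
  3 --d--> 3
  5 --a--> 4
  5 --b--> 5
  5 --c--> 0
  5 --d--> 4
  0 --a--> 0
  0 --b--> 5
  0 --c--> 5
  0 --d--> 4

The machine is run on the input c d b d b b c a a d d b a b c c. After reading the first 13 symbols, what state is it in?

4

Trace: 2 -c-> 4 -d-> 4 -b-> 4 -d-> 4 -b-> 4 -b-> 4 -c-> 4 -a-> 4 -a-> 4 -d-> 4 -d-> 4 -b-> 4 -a-> 4
After 13 symbols: 4.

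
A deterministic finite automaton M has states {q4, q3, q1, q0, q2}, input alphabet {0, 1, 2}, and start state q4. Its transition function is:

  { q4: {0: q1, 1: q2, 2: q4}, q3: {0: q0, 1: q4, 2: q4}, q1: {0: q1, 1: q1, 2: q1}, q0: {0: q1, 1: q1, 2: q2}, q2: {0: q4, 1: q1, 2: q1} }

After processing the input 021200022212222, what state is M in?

Trace: q4 -0-> q1 -2-> q1 -1-> q1 -2-> q1 -0-> q1 -0-> q1 -0-> q1 -2-> q1 -2-> q1 -2-> q1 -1-> q1 -2-> q1 -2-> q1 -2-> q1 -2-> q1

q1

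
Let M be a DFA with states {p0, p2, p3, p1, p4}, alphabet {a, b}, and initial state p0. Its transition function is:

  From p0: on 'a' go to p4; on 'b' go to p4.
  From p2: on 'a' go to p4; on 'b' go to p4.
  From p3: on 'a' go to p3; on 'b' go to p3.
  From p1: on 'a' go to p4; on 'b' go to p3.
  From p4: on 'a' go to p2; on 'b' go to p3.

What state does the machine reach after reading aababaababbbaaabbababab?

p3

p0 → p4 → p2 → p4 → p2 → p4 → p2 → p4 → p3 → p3 → p3 → p3 → p3 → p3 → p3 → p3 → p3 → p3 → p3 → p3 → p3 → p3 → p3 → p3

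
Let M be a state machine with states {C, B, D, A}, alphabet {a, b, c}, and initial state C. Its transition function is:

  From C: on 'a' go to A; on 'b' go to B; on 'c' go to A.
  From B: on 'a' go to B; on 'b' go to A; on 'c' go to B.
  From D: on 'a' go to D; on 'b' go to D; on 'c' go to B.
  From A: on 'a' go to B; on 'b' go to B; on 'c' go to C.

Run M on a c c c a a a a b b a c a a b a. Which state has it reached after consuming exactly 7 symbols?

start at C
read 'a': C → A
read 'c': A → C
read 'c': C → A
read 'c': A → C
read 'a': C → A
read 'a': A → B
read 'a': B → B
After 7 symbols: B.

B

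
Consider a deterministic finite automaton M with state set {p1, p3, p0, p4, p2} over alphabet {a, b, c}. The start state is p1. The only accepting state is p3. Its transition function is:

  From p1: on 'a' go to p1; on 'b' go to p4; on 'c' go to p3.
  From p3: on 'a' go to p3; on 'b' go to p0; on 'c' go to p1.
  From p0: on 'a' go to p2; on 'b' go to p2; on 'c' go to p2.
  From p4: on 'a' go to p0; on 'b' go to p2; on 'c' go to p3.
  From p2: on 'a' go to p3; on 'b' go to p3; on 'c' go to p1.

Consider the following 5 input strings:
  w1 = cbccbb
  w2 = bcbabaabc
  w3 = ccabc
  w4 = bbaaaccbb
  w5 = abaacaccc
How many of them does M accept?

2

w1:
  start at p1
  read 'c': p1 → p3
  read 'b': p3 → p0
  read 'c': p0 → p2
  read 'c': p2 → p1
  read 'b': p1 → p4
  read 'b': p4 → p2
  end p2, rejected
w2:
  start at p1
  read 'b': p1 → p4
  read 'c': p4 → p3
  read 'b': p3 → p0
  read 'a': p0 → p2
  read 'b': p2 → p3
  read 'a': p3 → p3
  read 'a': p3 → p3
  read 'b': p3 → p0
  read 'c': p0 → p2
  end p2, rejected
w3:
  start at p1
  read 'c': p1 → p3
  read 'c': p3 → p1
  read 'a': p1 → p1
  read 'b': p1 → p4
  read 'c': p4 → p3
  end p3, accepted
w4:
  start at p1
  read 'b': p1 → p4
  read 'b': p4 → p2
  read 'a': p2 → p3
  read 'a': p3 → p3
  read 'a': p3 → p3
  read 'c': p3 → p1
  read 'c': p1 → p3
  read 'b': p3 → p0
  read 'b': p0 → p2
  end p2, rejected
w5:
  start at p1
  read 'a': p1 → p1
  read 'b': p1 → p4
  read 'a': p4 → p0
  read 'a': p0 → p2
  read 'c': p2 → p1
  read 'a': p1 → p1
  read 'c': p1 → p3
  read 'c': p3 → p1
  read 'c': p1 → p3
  end p3, accepted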